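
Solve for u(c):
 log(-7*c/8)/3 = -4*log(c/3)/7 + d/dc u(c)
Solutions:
 u(c) = C1 + 19*c*log(c)/21 + c*(-log(6) - 19/21 + 3*log(3)/7 + log(7)/3 + I*pi/3)


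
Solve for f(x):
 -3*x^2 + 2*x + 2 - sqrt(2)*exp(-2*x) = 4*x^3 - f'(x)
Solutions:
 f(x) = C1 + x^4 + x^3 - x^2 - 2*x - sqrt(2)*exp(-2*x)/2


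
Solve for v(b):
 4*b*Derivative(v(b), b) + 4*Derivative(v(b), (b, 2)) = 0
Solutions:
 v(b) = C1 + C2*erf(sqrt(2)*b/2)


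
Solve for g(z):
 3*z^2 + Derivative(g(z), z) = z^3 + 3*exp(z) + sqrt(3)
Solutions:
 g(z) = C1 + z^4/4 - z^3 + sqrt(3)*z + 3*exp(z)


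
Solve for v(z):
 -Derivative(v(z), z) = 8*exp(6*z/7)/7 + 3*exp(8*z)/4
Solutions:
 v(z) = C1 - 4*exp(6*z/7)/3 - 3*exp(8*z)/32


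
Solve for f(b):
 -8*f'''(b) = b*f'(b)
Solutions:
 f(b) = C1 + Integral(C2*airyai(-b/2) + C3*airybi(-b/2), b)


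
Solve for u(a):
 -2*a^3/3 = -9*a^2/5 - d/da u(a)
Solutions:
 u(a) = C1 + a^4/6 - 3*a^3/5


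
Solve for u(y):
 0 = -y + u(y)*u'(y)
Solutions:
 u(y) = -sqrt(C1 + y^2)
 u(y) = sqrt(C1 + y^2)


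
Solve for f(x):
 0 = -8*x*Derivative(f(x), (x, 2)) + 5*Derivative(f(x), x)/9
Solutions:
 f(x) = C1 + C2*x^(77/72)


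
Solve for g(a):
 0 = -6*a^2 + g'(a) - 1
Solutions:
 g(a) = C1 + 2*a^3 + a


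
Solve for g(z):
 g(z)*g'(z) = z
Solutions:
 g(z) = -sqrt(C1 + z^2)
 g(z) = sqrt(C1 + z^2)


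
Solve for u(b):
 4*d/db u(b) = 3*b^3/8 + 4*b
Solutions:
 u(b) = C1 + 3*b^4/128 + b^2/2


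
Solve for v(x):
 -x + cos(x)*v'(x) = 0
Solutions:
 v(x) = C1 + Integral(x/cos(x), x)


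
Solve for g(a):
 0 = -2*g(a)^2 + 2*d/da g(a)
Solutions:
 g(a) = -1/(C1 + a)


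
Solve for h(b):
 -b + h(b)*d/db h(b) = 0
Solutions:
 h(b) = -sqrt(C1 + b^2)
 h(b) = sqrt(C1 + b^2)


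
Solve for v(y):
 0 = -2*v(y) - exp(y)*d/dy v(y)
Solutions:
 v(y) = C1*exp(2*exp(-y))


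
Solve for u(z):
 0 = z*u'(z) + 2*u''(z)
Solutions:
 u(z) = C1 + C2*erf(z/2)


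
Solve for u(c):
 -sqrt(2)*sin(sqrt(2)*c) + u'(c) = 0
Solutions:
 u(c) = C1 - cos(sqrt(2)*c)


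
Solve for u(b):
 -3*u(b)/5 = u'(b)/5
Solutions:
 u(b) = C1*exp(-3*b)


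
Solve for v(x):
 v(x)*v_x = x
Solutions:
 v(x) = -sqrt(C1 + x^2)
 v(x) = sqrt(C1 + x^2)


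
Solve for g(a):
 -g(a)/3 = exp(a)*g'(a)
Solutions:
 g(a) = C1*exp(exp(-a)/3)


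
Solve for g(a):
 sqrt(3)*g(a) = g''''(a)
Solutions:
 g(a) = C1*exp(-3^(1/8)*a) + C2*exp(3^(1/8)*a) + C3*sin(3^(1/8)*a) + C4*cos(3^(1/8)*a)


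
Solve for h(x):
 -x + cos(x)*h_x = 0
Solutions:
 h(x) = C1 + Integral(x/cos(x), x)


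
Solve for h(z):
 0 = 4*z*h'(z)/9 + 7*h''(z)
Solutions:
 h(z) = C1 + C2*erf(sqrt(14)*z/21)


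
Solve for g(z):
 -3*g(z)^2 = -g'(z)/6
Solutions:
 g(z) = -1/(C1 + 18*z)


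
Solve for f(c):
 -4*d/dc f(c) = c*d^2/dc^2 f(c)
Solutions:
 f(c) = C1 + C2/c^3


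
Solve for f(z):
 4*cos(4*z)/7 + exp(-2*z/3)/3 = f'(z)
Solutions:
 f(z) = C1 + sin(4*z)/7 - exp(-2*z/3)/2


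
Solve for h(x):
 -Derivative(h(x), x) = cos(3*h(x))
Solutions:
 h(x) = -asin((C1 + exp(6*x))/(C1 - exp(6*x)))/3 + pi/3
 h(x) = asin((C1 + exp(6*x))/(C1 - exp(6*x)))/3


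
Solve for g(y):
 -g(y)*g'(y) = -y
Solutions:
 g(y) = -sqrt(C1 + y^2)
 g(y) = sqrt(C1 + y^2)


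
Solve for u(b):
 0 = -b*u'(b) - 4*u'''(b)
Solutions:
 u(b) = C1 + Integral(C2*airyai(-2^(1/3)*b/2) + C3*airybi(-2^(1/3)*b/2), b)


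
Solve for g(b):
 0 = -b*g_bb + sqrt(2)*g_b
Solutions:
 g(b) = C1 + C2*b^(1 + sqrt(2))


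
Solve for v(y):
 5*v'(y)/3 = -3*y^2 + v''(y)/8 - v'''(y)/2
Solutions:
 v(y) = C1 - 3*y^3/5 - 27*y^2/200 + 4239*y/4000 + (C2*sin(7*sqrt(39)*y/24) + C3*cos(7*sqrt(39)*y/24))*exp(y/8)


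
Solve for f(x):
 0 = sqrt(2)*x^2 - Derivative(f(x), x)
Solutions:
 f(x) = C1 + sqrt(2)*x^3/3


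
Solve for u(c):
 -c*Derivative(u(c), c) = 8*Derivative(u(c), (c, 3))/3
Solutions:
 u(c) = C1 + Integral(C2*airyai(-3^(1/3)*c/2) + C3*airybi(-3^(1/3)*c/2), c)


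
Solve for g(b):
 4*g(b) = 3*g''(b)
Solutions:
 g(b) = C1*exp(-2*sqrt(3)*b/3) + C2*exp(2*sqrt(3)*b/3)


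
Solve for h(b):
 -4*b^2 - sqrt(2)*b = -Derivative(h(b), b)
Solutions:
 h(b) = C1 + 4*b^3/3 + sqrt(2)*b^2/2


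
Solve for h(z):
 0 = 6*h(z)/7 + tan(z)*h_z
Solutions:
 h(z) = C1/sin(z)^(6/7)


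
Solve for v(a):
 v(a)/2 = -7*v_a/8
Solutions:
 v(a) = C1*exp(-4*a/7)


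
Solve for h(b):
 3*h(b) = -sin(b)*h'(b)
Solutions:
 h(b) = C1*(cos(b) + 1)^(3/2)/(cos(b) - 1)^(3/2)


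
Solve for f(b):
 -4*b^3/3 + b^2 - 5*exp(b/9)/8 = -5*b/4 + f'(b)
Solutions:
 f(b) = C1 - b^4/3 + b^3/3 + 5*b^2/8 - 45*exp(b/9)/8


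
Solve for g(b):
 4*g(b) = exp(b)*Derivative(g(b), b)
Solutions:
 g(b) = C1*exp(-4*exp(-b))


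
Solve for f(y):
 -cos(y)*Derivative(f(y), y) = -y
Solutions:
 f(y) = C1 + Integral(y/cos(y), y)


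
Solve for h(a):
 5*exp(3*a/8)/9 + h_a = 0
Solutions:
 h(a) = C1 - 40*exp(3*a/8)/27


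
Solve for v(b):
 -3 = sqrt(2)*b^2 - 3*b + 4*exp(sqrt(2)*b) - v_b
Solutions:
 v(b) = C1 + sqrt(2)*b^3/3 - 3*b^2/2 + 3*b + 2*sqrt(2)*exp(sqrt(2)*b)


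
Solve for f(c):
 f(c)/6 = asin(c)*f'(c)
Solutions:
 f(c) = C1*exp(Integral(1/asin(c), c)/6)


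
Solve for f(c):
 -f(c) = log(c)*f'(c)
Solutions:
 f(c) = C1*exp(-li(c))


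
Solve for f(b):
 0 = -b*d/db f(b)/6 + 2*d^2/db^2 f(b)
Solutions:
 f(b) = C1 + C2*erfi(sqrt(6)*b/12)


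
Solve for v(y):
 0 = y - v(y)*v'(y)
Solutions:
 v(y) = -sqrt(C1 + y^2)
 v(y) = sqrt(C1 + y^2)


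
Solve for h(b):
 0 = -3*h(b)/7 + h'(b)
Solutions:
 h(b) = C1*exp(3*b/7)


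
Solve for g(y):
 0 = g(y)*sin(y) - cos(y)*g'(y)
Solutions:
 g(y) = C1/cos(y)


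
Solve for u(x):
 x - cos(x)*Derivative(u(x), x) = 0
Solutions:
 u(x) = C1 + Integral(x/cos(x), x)


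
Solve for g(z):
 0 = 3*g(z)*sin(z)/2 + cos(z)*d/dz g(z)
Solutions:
 g(z) = C1*cos(z)^(3/2)


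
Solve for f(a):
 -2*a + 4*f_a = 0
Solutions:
 f(a) = C1 + a^2/4


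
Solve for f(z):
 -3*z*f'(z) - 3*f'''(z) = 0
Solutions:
 f(z) = C1 + Integral(C2*airyai(-z) + C3*airybi(-z), z)


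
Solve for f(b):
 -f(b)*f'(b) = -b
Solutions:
 f(b) = -sqrt(C1 + b^2)
 f(b) = sqrt(C1 + b^2)


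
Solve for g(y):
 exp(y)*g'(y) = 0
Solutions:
 g(y) = C1


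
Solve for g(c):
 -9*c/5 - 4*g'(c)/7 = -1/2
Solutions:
 g(c) = C1 - 63*c^2/40 + 7*c/8


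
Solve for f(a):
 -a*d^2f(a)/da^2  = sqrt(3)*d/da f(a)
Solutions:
 f(a) = C1 + C2*a^(1 - sqrt(3))


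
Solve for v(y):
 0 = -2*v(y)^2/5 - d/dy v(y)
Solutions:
 v(y) = 5/(C1 + 2*y)


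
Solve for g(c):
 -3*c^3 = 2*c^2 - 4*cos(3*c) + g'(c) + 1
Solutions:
 g(c) = C1 - 3*c^4/4 - 2*c^3/3 - c + 4*sin(3*c)/3


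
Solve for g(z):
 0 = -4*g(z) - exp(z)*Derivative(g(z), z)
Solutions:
 g(z) = C1*exp(4*exp(-z))


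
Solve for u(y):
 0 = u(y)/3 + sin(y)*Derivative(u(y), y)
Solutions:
 u(y) = C1*(cos(y) + 1)^(1/6)/(cos(y) - 1)^(1/6)


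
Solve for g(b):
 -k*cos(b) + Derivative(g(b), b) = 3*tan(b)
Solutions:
 g(b) = C1 + k*sin(b) - 3*log(cos(b))


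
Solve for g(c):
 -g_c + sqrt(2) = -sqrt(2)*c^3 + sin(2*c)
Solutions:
 g(c) = C1 + sqrt(2)*c^4/4 + sqrt(2)*c + cos(2*c)/2


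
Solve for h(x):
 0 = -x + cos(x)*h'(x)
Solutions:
 h(x) = C1 + Integral(x/cos(x), x)


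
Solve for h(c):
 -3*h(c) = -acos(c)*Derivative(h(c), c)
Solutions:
 h(c) = C1*exp(3*Integral(1/acos(c), c))


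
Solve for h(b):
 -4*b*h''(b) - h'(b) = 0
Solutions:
 h(b) = C1 + C2*b^(3/4)


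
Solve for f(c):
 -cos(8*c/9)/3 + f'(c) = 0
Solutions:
 f(c) = C1 + 3*sin(8*c/9)/8


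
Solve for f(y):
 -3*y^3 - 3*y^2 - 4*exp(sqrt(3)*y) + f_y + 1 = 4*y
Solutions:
 f(y) = C1 + 3*y^4/4 + y^3 + 2*y^2 - y + 4*sqrt(3)*exp(sqrt(3)*y)/3


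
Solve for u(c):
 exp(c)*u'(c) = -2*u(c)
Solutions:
 u(c) = C1*exp(2*exp(-c))


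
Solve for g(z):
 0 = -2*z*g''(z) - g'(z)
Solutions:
 g(z) = C1 + C2*sqrt(z)


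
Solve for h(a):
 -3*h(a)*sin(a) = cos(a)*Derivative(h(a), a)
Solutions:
 h(a) = C1*cos(a)^3


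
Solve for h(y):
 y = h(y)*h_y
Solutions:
 h(y) = -sqrt(C1 + y^2)
 h(y) = sqrt(C1 + y^2)


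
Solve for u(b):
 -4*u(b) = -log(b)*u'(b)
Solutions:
 u(b) = C1*exp(4*li(b))


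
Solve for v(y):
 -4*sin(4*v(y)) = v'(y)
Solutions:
 v(y) = -acos((-C1 - exp(32*y))/(C1 - exp(32*y)))/4 + pi/2
 v(y) = acos((-C1 - exp(32*y))/(C1 - exp(32*y)))/4


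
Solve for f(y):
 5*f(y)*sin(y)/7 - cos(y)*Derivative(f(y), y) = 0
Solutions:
 f(y) = C1/cos(y)^(5/7)


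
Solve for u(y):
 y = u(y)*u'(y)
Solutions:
 u(y) = -sqrt(C1 + y^2)
 u(y) = sqrt(C1 + y^2)


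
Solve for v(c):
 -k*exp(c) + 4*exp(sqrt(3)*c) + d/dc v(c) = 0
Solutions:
 v(c) = C1 + k*exp(c) - 4*sqrt(3)*exp(sqrt(3)*c)/3


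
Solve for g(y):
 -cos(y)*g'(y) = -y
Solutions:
 g(y) = C1 + Integral(y/cos(y), y)


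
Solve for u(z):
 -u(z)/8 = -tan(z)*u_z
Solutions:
 u(z) = C1*sin(z)^(1/8)


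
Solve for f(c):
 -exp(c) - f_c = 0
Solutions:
 f(c) = C1 - exp(c)


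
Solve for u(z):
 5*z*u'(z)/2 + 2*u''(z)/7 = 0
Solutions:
 u(z) = C1 + C2*erf(sqrt(70)*z/4)


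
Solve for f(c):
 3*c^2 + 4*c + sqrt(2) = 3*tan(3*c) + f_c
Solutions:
 f(c) = C1 + c^3 + 2*c^2 + sqrt(2)*c + log(cos(3*c))


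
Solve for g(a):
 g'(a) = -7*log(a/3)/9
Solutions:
 g(a) = C1 - 7*a*log(a)/9 + 7*a/9 + 7*a*log(3)/9


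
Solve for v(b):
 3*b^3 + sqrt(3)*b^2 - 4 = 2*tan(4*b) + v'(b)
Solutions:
 v(b) = C1 + 3*b^4/4 + sqrt(3)*b^3/3 - 4*b + log(cos(4*b))/2


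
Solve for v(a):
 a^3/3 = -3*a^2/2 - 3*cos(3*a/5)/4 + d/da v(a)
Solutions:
 v(a) = C1 + a^4/12 + a^3/2 + 5*sin(3*a/5)/4


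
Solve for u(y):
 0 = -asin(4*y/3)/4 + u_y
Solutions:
 u(y) = C1 + y*asin(4*y/3)/4 + sqrt(9 - 16*y^2)/16


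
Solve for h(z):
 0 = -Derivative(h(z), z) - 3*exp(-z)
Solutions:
 h(z) = C1 + 3*exp(-z)


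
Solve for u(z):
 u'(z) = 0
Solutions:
 u(z) = C1


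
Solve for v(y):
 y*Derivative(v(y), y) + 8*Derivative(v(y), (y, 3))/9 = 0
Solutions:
 v(y) = C1 + Integral(C2*airyai(-3^(2/3)*y/2) + C3*airybi(-3^(2/3)*y/2), y)


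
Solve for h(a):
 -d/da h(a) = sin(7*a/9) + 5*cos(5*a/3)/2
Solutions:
 h(a) = C1 - 3*sin(5*a/3)/2 + 9*cos(7*a/9)/7


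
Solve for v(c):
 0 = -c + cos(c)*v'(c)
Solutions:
 v(c) = C1 + Integral(c/cos(c), c)


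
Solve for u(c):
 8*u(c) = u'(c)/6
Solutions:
 u(c) = C1*exp(48*c)


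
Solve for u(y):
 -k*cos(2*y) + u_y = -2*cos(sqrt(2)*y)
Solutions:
 u(y) = C1 + k*sin(2*y)/2 - sqrt(2)*sin(sqrt(2)*y)


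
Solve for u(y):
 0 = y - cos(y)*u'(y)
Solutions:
 u(y) = C1 + Integral(y/cos(y), y)


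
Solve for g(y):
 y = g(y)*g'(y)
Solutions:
 g(y) = -sqrt(C1 + y^2)
 g(y) = sqrt(C1 + y^2)


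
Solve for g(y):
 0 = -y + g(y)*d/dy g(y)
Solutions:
 g(y) = -sqrt(C1 + y^2)
 g(y) = sqrt(C1 + y^2)


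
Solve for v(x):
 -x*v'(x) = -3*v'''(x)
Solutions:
 v(x) = C1 + Integral(C2*airyai(3^(2/3)*x/3) + C3*airybi(3^(2/3)*x/3), x)


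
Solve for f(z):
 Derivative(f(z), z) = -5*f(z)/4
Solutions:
 f(z) = C1*exp(-5*z/4)


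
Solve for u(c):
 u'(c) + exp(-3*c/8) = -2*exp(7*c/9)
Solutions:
 u(c) = C1 - 18*exp(7*c/9)/7 + 8*exp(-3*c/8)/3


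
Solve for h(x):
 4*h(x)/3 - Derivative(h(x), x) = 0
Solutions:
 h(x) = C1*exp(4*x/3)


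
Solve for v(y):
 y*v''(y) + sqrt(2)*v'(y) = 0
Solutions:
 v(y) = C1 + C2*y^(1 - sqrt(2))


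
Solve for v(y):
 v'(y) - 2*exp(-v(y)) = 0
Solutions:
 v(y) = log(C1 + 2*y)


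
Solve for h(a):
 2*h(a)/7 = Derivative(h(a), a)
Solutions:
 h(a) = C1*exp(2*a/7)


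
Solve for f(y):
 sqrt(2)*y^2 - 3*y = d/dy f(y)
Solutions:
 f(y) = C1 + sqrt(2)*y^3/3 - 3*y^2/2


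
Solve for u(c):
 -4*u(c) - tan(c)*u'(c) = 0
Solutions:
 u(c) = C1/sin(c)^4


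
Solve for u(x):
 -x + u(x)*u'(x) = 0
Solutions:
 u(x) = -sqrt(C1 + x^2)
 u(x) = sqrt(C1 + x^2)


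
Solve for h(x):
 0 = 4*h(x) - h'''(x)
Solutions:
 h(x) = C3*exp(2^(2/3)*x) + (C1*sin(2^(2/3)*sqrt(3)*x/2) + C2*cos(2^(2/3)*sqrt(3)*x/2))*exp(-2^(2/3)*x/2)


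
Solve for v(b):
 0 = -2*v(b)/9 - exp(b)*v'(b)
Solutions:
 v(b) = C1*exp(2*exp(-b)/9)


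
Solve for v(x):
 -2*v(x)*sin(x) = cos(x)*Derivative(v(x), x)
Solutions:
 v(x) = C1*cos(x)^2


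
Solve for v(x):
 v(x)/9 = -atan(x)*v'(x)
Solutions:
 v(x) = C1*exp(-Integral(1/atan(x), x)/9)


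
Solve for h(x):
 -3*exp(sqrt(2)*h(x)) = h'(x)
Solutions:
 h(x) = sqrt(2)*(2*log(1/(C1 + 3*x)) - log(2))/4


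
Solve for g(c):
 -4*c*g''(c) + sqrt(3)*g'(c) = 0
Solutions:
 g(c) = C1 + C2*c^(sqrt(3)/4 + 1)


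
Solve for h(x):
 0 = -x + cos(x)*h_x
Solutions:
 h(x) = C1 + Integral(x/cos(x), x)


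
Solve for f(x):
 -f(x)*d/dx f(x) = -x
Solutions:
 f(x) = -sqrt(C1 + x^2)
 f(x) = sqrt(C1 + x^2)


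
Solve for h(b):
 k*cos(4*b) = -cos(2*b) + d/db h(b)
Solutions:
 h(b) = C1 + k*sin(4*b)/4 + sin(2*b)/2


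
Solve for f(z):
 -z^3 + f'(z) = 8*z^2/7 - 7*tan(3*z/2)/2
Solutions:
 f(z) = C1 + z^4/4 + 8*z^3/21 + 7*log(cos(3*z/2))/3


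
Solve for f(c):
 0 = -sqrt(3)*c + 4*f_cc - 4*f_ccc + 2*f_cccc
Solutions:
 f(c) = C1 + C2*c + sqrt(3)*c^3/24 + sqrt(3)*c^2/8 + (C3*sin(c) + C4*cos(c))*exp(c)


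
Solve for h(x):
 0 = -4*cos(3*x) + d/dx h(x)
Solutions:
 h(x) = C1 + 4*sin(3*x)/3


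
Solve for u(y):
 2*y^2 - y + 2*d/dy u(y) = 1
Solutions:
 u(y) = C1 - y^3/3 + y^2/4 + y/2


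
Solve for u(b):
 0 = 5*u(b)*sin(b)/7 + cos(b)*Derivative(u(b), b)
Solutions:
 u(b) = C1*cos(b)^(5/7)


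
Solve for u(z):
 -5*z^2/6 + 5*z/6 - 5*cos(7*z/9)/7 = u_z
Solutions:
 u(z) = C1 - 5*z^3/18 + 5*z^2/12 - 45*sin(7*z/9)/49


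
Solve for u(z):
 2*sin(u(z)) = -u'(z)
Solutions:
 u(z) = -acos((-C1 - exp(4*z))/(C1 - exp(4*z))) + 2*pi
 u(z) = acos((-C1 - exp(4*z))/(C1 - exp(4*z)))


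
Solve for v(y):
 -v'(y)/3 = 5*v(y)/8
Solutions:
 v(y) = C1*exp(-15*y/8)


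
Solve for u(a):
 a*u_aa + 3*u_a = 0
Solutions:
 u(a) = C1 + C2/a^2


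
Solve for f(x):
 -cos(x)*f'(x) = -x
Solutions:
 f(x) = C1 + Integral(x/cos(x), x)


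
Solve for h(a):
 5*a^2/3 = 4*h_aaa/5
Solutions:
 h(a) = C1 + C2*a + C3*a^2 + 5*a^5/144


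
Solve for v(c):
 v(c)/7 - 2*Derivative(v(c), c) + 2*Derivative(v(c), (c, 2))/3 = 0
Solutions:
 v(c) = C1*exp(c*(21 - sqrt(399))/14) + C2*exp(c*(sqrt(399) + 21)/14)


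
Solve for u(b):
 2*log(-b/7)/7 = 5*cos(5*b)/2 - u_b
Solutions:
 u(b) = C1 - 2*b*log(-b)/7 + 2*b/7 + 2*b*log(7)/7 + sin(5*b)/2


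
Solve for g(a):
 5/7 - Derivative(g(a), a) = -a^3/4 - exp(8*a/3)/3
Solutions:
 g(a) = C1 + a^4/16 + 5*a/7 + exp(8*a/3)/8


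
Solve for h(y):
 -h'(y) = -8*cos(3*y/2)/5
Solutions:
 h(y) = C1 + 16*sin(3*y/2)/15


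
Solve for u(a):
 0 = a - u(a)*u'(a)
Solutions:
 u(a) = -sqrt(C1 + a^2)
 u(a) = sqrt(C1 + a^2)


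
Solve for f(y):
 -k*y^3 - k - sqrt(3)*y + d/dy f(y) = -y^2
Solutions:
 f(y) = C1 + k*y^4/4 + k*y - y^3/3 + sqrt(3)*y^2/2


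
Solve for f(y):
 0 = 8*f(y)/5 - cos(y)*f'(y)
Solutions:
 f(y) = C1*(sin(y) + 1)^(4/5)/(sin(y) - 1)^(4/5)


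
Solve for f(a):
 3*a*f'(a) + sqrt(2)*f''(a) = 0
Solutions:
 f(a) = C1 + C2*erf(2^(1/4)*sqrt(3)*a/2)


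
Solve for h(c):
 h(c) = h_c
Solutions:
 h(c) = C1*exp(c)


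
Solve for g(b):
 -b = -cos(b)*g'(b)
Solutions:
 g(b) = C1 + Integral(b/cos(b), b)


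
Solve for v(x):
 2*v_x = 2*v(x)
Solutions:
 v(x) = C1*exp(x)


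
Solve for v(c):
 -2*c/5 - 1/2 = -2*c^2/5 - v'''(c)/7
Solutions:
 v(c) = C1 + C2*c + C3*c^2 - 7*c^5/150 + 7*c^4/60 + 7*c^3/12


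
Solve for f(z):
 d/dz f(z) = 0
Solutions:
 f(z) = C1


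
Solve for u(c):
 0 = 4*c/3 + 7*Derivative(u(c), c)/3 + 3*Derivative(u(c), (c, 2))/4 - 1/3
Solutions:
 u(c) = C1 + C2*exp(-28*c/9) - 2*c^2/7 + 16*c/49


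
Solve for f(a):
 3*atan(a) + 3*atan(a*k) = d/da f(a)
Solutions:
 f(a) = C1 + 3*a*atan(a) + 3*Piecewise((a*atan(a*k) - log(a^2*k^2 + 1)/(2*k), Ne(k, 0)), (0, True)) - 3*log(a^2 + 1)/2


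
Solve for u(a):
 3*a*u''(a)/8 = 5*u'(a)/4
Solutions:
 u(a) = C1 + C2*a^(13/3)


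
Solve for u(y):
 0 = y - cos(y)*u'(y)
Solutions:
 u(y) = C1 + Integral(y/cos(y), y)


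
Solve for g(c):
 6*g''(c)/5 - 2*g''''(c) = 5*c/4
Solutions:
 g(c) = C1 + C2*c + C3*exp(-sqrt(15)*c/5) + C4*exp(sqrt(15)*c/5) + 25*c^3/144


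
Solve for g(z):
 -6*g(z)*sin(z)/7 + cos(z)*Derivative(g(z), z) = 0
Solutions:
 g(z) = C1/cos(z)^(6/7)


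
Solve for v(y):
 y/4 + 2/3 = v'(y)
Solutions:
 v(y) = C1 + y^2/8 + 2*y/3


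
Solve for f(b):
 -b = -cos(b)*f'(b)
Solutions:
 f(b) = C1 + Integral(b/cos(b), b)


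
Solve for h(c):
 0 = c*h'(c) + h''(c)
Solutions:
 h(c) = C1 + C2*erf(sqrt(2)*c/2)


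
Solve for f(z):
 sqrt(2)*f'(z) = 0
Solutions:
 f(z) = C1


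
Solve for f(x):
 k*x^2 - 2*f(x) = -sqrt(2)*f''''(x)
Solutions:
 f(x) = C1*exp(-2^(1/8)*x) + C2*exp(2^(1/8)*x) + C3*sin(2^(1/8)*x) + C4*cos(2^(1/8)*x) + k*x^2/2


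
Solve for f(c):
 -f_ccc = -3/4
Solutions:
 f(c) = C1 + C2*c + C3*c^2 + c^3/8


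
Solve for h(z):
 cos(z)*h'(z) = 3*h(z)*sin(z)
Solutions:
 h(z) = C1/cos(z)^3


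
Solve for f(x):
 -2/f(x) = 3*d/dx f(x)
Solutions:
 f(x) = -sqrt(C1 - 12*x)/3
 f(x) = sqrt(C1 - 12*x)/3


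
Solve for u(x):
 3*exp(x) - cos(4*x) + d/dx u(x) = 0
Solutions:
 u(x) = C1 - 3*exp(x) + sin(4*x)/4


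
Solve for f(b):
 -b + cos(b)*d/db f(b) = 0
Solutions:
 f(b) = C1 + Integral(b/cos(b), b)


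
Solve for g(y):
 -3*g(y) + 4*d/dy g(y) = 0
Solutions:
 g(y) = C1*exp(3*y/4)


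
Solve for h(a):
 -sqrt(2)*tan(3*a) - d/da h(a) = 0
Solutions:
 h(a) = C1 + sqrt(2)*log(cos(3*a))/3


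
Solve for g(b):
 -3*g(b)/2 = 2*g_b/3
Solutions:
 g(b) = C1*exp(-9*b/4)


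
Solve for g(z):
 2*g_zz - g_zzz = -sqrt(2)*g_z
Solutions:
 g(z) = C1 + C2*exp(z*(1 - sqrt(1 + sqrt(2)))) + C3*exp(z*(1 + sqrt(1 + sqrt(2))))


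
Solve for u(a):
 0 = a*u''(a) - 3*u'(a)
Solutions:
 u(a) = C1 + C2*a^4


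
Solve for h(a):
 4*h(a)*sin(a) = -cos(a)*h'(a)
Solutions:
 h(a) = C1*cos(a)^4


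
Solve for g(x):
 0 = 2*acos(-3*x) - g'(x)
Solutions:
 g(x) = C1 + 2*x*acos(-3*x) + 2*sqrt(1 - 9*x^2)/3


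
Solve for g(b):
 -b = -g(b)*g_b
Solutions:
 g(b) = -sqrt(C1 + b^2)
 g(b) = sqrt(C1 + b^2)


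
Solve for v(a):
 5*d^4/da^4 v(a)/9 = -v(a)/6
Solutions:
 v(a) = (C1*sin(5^(3/4)*6^(1/4)*a/10) + C2*cos(5^(3/4)*6^(1/4)*a/10))*exp(-5^(3/4)*6^(1/4)*a/10) + (C3*sin(5^(3/4)*6^(1/4)*a/10) + C4*cos(5^(3/4)*6^(1/4)*a/10))*exp(5^(3/4)*6^(1/4)*a/10)


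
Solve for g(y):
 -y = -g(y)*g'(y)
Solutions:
 g(y) = -sqrt(C1 + y^2)
 g(y) = sqrt(C1 + y^2)


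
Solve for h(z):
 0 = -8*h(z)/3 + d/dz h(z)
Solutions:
 h(z) = C1*exp(8*z/3)


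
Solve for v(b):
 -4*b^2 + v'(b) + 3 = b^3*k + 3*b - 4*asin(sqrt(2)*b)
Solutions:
 v(b) = C1 + b^4*k/4 + 4*b^3/3 + 3*b^2/2 - 4*b*asin(sqrt(2)*b) - 3*b - 2*sqrt(2)*sqrt(1 - 2*b^2)


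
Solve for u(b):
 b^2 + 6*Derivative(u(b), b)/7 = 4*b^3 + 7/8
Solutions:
 u(b) = C1 + 7*b^4/6 - 7*b^3/18 + 49*b/48


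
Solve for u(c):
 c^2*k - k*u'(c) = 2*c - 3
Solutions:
 u(c) = C1 + c^3/3 - c^2/k + 3*c/k


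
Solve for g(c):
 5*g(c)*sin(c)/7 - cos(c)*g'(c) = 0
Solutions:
 g(c) = C1/cos(c)^(5/7)


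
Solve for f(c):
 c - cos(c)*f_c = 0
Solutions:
 f(c) = C1 + Integral(c/cos(c), c)


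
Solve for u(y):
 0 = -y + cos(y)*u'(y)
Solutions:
 u(y) = C1 + Integral(y/cos(y), y)


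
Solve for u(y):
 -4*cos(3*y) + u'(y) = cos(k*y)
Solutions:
 u(y) = C1 + 4*sin(3*y)/3 + sin(k*y)/k


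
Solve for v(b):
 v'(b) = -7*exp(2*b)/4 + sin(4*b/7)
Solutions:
 v(b) = C1 - 7*exp(2*b)/8 - 7*cos(4*b/7)/4


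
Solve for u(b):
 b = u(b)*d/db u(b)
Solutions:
 u(b) = -sqrt(C1 + b^2)
 u(b) = sqrt(C1 + b^2)


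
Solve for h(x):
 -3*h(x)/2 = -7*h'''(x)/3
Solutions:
 h(x) = C3*exp(42^(2/3)*x/14) + (C1*sin(3*14^(2/3)*3^(1/6)*x/28) + C2*cos(3*14^(2/3)*3^(1/6)*x/28))*exp(-42^(2/3)*x/28)


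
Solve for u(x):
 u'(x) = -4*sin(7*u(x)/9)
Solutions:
 4*x + 9*log(cos(7*u(x)/9) - 1)/14 - 9*log(cos(7*u(x)/9) + 1)/14 = C1


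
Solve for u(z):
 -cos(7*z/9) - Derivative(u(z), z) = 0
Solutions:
 u(z) = C1 - 9*sin(7*z/9)/7


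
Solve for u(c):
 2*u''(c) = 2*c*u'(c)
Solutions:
 u(c) = C1 + C2*erfi(sqrt(2)*c/2)


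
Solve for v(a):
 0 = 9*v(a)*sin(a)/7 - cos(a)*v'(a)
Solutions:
 v(a) = C1/cos(a)^(9/7)


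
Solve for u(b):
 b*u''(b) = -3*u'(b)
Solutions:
 u(b) = C1 + C2/b^2


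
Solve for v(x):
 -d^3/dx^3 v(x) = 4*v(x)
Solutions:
 v(x) = C3*exp(-2^(2/3)*x) + (C1*sin(2^(2/3)*sqrt(3)*x/2) + C2*cos(2^(2/3)*sqrt(3)*x/2))*exp(2^(2/3)*x/2)


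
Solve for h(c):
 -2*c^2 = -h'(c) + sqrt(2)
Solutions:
 h(c) = C1 + 2*c^3/3 + sqrt(2)*c


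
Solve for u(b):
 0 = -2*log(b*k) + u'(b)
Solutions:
 u(b) = C1 + 2*b*log(b*k) - 2*b


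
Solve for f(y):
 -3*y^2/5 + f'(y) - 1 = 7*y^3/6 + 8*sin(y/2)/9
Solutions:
 f(y) = C1 + 7*y^4/24 + y^3/5 + y - 16*cos(y/2)/9


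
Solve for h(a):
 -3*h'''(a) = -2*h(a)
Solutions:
 h(a) = C3*exp(2^(1/3)*3^(2/3)*a/3) + (C1*sin(2^(1/3)*3^(1/6)*a/2) + C2*cos(2^(1/3)*3^(1/6)*a/2))*exp(-2^(1/3)*3^(2/3)*a/6)


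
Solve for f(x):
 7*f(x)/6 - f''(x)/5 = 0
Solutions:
 f(x) = C1*exp(-sqrt(210)*x/6) + C2*exp(sqrt(210)*x/6)


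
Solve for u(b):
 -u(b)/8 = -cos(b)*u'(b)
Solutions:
 u(b) = C1*(sin(b) + 1)^(1/16)/(sin(b) - 1)^(1/16)


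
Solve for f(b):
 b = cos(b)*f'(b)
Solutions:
 f(b) = C1 + Integral(b/cos(b), b)


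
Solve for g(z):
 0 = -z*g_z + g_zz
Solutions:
 g(z) = C1 + C2*erfi(sqrt(2)*z/2)


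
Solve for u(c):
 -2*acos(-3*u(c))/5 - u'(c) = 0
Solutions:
 Integral(1/acos(-3*_y), (_y, u(c))) = C1 - 2*c/5


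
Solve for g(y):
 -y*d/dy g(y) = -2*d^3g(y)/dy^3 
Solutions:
 g(y) = C1 + Integral(C2*airyai(2^(2/3)*y/2) + C3*airybi(2^(2/3)*y/2), y)


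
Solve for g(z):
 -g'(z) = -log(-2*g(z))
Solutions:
 -Integral(1/(log(-_y) + log(2)), (_y, g(z))) = C1 - z


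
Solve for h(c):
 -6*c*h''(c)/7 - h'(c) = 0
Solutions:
 h(c) = C1 + C2/c^(1/6)


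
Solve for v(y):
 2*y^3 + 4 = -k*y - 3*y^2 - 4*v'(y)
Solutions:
 v(y) = C1 - k*y^2/8 - y^4/8 - y^3/4 - y


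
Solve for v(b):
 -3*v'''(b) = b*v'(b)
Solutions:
 v(b) = C1 + Integral(C2*airyai(-3^(2/3)*b/3) + C3*airybi(-3^(2/3)*b/3), b)


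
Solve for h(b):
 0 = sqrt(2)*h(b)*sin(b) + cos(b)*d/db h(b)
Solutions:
 h(b) = C1*cos(b)^(sqrt(2))


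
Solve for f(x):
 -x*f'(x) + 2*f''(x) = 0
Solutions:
 f(x) = C1 + C2*erfi(x/2)


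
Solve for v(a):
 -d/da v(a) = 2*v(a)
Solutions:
 v(a) = C1*exp(-2*a)


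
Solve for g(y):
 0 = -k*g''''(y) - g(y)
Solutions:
 g(y) = C1*exp(-y*(-1/k)^(1/4)) + C2*exp(y*(-1/k)^(1/4)) + C3*exp(-I*y*(-1/k)^(1/4)) + C4*exp(I*y*(-1/k)^(1/4))


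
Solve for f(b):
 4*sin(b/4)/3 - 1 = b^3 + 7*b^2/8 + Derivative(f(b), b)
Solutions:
 f(b) = C1 - b^4/4 - 7*b^3/24 - b - 16*cos(b/4)/3


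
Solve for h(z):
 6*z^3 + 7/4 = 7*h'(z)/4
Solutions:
 h(z) = C1 + 6*z^4/7 + z


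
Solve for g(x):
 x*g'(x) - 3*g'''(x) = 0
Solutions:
 g(x) = C1 + Integral(C2*airyai(3^(2/3)*x/3) + C3*airybi(3^(2/3)*x/3), x)


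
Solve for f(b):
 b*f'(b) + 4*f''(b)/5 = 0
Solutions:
 f(b) = C1 + C2*erf(sqrt(10)*b/4)


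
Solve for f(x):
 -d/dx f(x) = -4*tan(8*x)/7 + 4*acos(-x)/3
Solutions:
 f(x) = C1 - 4*x*acos(-x)/3 - 4*sqrt(1 - x^2)/3 - log(cos(8*x))/14


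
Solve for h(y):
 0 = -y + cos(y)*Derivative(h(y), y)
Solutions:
 h(y) = C1 + Integral(y/cos(y), y)


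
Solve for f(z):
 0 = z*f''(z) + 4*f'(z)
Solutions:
 f(z) = C1 + C2/z^3


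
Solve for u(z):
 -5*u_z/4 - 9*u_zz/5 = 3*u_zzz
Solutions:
 u(z) = C1 + (C2*sin(7*sqrt(6)*z/30) + C3*cos(7*sqrt(6)*z/30))*exp(-3*z/10)


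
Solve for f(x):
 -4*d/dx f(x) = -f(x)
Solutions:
 f(x) = C1*exp(x/4)


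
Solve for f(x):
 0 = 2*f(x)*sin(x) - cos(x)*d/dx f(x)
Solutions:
 f(x) = C1/cos(x)^2


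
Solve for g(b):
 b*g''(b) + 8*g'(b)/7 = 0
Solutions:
 g(b) = C1 + C2/b^(1/7)


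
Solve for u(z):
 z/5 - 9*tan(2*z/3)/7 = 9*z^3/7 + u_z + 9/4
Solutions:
 u(z) = C1 - 9*z^4/28 + z^2/10 - 9*z/4 + 27*log(cos(2*z/3))/14


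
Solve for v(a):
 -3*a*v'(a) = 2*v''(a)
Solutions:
 v(a) = C1 + C2*erf(sqrt(3)*a/2)


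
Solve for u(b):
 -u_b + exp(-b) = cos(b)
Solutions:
 u(b) = C1 - sin(b) - exp(-b)


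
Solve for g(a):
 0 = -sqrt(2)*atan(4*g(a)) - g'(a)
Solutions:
 Integral(1/atan(4*_y), (_y, g(a))) = C1 - sqrt(2)*a


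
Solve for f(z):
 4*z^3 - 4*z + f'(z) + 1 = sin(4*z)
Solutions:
 f(z) = C1 - z^4 + 2*z^2 - z - cos(4*z)/4


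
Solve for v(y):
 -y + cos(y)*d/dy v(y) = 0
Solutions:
 v(y) = C1 + Integral(y/cos(y), y)


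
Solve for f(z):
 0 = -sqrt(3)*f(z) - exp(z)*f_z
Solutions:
 f(z) = C1*exp(sqrt(3)*exp(-z))


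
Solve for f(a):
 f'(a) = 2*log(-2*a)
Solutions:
 f(a) = C1 + 2*a*log(-a) + 2*a*(-1 + log(2))


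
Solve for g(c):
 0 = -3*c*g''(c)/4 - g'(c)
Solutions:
 g(c) = C1 + C2/c^(1/3)


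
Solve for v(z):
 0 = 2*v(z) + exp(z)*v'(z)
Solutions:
 v(z) = C1*exp(2*exp(-z))


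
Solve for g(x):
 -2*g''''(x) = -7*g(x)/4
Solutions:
 g(x) = C1*exp(-14^(1/4)*x/2) + C2*exp(14^(1/4)*x/2) + C3*sin(14^(1/4)*x/2) + C4*cos(14^(1/4)*x/2)


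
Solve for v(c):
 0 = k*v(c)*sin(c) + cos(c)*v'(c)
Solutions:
 v(c) = C1*exp(k*log(cos(c)))


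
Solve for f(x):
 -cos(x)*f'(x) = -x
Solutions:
 f(x) = C1 + Integral(x/cos(x), x)


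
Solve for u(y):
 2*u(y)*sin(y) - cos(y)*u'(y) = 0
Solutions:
 u(y) = C1/cos(y)^2


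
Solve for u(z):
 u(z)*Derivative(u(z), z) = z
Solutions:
 u(z) = -sqrt(C1 + z^2)
 u(z) = sqrt(C1 + z^2)


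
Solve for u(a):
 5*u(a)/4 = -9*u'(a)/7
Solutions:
 u(a) = C1*exp(-35*a/36)


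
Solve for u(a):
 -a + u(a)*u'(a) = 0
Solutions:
 u(a) = -sqrt(C1 + a^2)
 u(a) = sqrt(C1 + a^2)


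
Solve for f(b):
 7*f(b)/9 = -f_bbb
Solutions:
 f(b) = C3*exp(-21^(1/3)*b/3) + (C1*sin(3^(5/6)*7^(1/3)*b/6) + C2*cos(3^(5/6)*7^(1/3)*b/6))*exp(21^(1/3)*b/6)


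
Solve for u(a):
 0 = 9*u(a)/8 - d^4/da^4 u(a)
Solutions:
 u(a) = C1*exp(-2^(1/4)*sqrt(3)*a/2) + C2*exp(2^(1/4)*sqrt(3)*a/2) + C3*sin(2^(1/4)*sqrt(3)*a/2) + C4*cos(2^(1/4)*sqrt(3)*a/2)


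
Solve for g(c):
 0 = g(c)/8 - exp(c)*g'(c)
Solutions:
 g(c) = C1*exp(-exp(-c)/8)


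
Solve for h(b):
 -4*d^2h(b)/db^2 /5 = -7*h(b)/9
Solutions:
 h(b) = C1*exp(-sqrt(35)*b/6) + C2*exp(sqrt(35)*b/6)


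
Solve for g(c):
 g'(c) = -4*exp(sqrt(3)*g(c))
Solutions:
 g(c) = sqrt(3)*(2*log(1/(C1 + 4*c)) - log(3))/6


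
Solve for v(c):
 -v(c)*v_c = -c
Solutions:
 v(c) = -sqrt(C1 + c^2)
 v(c) = sqrt(C1 + c^2)


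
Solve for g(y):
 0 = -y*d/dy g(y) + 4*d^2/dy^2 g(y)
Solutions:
 g(y) = C1 + C2*erfi(sqrt(2)*y/4)


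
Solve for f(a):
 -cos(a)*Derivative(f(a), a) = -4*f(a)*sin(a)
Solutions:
 f(a) = C1/cos(a)^4


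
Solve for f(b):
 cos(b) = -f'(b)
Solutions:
 f(b) = C1 - sin(b)


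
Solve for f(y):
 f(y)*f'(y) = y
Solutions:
 f(y) = -sqrt(C1 + y^2)
 f(y) = sqrt(C1 + y^2)


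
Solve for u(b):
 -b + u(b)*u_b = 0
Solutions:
 u(b) = -sqrt(C1 + b^2)
 u(b) = sqrt(C1 + b^2)


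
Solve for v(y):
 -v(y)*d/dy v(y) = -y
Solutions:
 v(y) = -sqrt(C1 + y^2)
 v(y) = sqrt(C1 + y^2)


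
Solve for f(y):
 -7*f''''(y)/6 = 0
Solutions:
 f(y) = C1 + C2*y + C3*y^2 + C4*y^3


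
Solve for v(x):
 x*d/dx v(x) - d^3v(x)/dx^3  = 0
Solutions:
 v(x) = C1 + Integral(C2*airyai(x) + C3*airybi(x), x)


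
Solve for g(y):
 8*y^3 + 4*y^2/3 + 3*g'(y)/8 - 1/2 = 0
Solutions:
 g(y) = C1 - 16*y^4/3 - 32*y^3/27 + 4*y/3


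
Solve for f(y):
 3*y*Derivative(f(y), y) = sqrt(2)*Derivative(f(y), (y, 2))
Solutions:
 f(y) = C1 + C2*erfi(2^(1/4)*sqrt(3)*y/2)


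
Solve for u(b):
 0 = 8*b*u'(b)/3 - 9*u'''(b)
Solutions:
 u(b) = C1 + Integral(C2*airyai(2*b/3) + C3*airybi(2*b/3), b)


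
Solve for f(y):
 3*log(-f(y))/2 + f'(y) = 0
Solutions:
 -li(-f(y)) = C1 - 3*y/2


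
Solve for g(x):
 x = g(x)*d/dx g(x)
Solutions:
 g(x) = -sqrt(C1 + x^2)
 g(x) = sqrt(C1 + x^2)


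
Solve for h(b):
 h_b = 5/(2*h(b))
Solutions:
 h(b) = -sqrt(C1 + 5*b)
 h(b) = sqrt(C1 + 5*b)


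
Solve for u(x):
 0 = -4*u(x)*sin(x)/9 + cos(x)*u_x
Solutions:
 u(x) = C1/cos(x)^(4/9)


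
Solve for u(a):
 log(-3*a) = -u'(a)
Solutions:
 u(a) = C1 - a*log(-a) + a*(1 - log(3))


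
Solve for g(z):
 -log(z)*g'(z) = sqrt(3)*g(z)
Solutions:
 g(z) = C1*exp(-sqrt(3)*li(z))


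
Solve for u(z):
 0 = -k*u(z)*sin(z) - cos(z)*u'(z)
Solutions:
 u(z) = C1*exp(k*log(cos(z)))


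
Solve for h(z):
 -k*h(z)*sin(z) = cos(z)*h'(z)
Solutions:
 h(z) = C1*exp(k*log(cos(z)))


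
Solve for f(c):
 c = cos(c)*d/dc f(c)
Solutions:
 f(c) = C1 + Integral(c/cos(c), c)


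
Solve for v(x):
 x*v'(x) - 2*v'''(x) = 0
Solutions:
 v(x) = C1 + Integral(C2*airyai(2^(2/3)*x/2) + C3*airybi(2^(2/3)*x/2), x)


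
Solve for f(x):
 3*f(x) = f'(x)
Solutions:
 f(x) = C1*exp(3*x)


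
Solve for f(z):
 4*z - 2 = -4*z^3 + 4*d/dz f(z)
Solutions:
 f(z) = C1 + z^4/4 + z^2/2 - z/2


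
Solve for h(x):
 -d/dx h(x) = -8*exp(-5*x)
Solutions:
 h(x) = C1 - 8*exp(-5*x)/5


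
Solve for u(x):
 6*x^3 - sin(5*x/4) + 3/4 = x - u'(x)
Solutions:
 u(x) = C1 - 3*x^4/2 + x^2/2 - 3*x/4 - 4*cos(5*x/4)/5


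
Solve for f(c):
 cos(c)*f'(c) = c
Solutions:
 f(c) = C1 + Integral(c/cos(c), c)


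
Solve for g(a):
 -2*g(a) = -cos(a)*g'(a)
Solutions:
 g(a) = C1*(sin(a) + 1)/(sin(a) - 1)


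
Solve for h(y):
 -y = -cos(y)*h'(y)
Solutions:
 h(y) = C1 + Integral(y/cos(y), y)


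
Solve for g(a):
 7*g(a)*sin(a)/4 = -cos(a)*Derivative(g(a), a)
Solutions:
 g(a) = C1*cos(a)^(7/4)


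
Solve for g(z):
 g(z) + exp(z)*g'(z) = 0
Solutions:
 g(z) = C1*exp(exp(-z))


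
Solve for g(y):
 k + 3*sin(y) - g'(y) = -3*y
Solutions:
 g(y) = C1 + k*y + 3*y^2/2 - 3*cos(y)


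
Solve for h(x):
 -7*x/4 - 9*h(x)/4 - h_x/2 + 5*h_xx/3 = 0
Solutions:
 h(x) = C1*exp(3*x*(1 - sqrt(61))/20) + C2*exp(3*x*(1 + sqrt(61))/20) - 7*x/9 + 14/81


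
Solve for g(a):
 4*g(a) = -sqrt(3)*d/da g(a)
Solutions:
 g(a) = C1*exp(-4*sqrt(3)*a/3)


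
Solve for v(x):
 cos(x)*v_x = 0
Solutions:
 v(x) = C1


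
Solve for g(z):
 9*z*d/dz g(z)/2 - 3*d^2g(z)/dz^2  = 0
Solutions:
 g(z) = C1 + C2*erfi(sqrt(3)*z/2)


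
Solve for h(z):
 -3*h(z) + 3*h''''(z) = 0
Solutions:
 h(z) = C1*exp(-z) + C2*exp(z) + C3*sin(z) + C4*cos(z)


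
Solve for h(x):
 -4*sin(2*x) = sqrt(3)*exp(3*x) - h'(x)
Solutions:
 h(x) = C1 + sqrt(3)*exp(3*x)/3 - 2*cos(2*x)


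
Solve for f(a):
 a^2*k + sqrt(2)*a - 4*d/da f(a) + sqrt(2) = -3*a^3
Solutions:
 f(a) = C1 + 3*a^4/16 + a^3*k/12 + sqrt(2)*a^2/8 + sqrt(2)*a/4


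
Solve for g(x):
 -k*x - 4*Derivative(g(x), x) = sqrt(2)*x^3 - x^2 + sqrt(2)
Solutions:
 g(x) = C1 - k*x^2/8 - sqrt(2)*x^4/16 + x^3/12 - sqrt(2)*x/4


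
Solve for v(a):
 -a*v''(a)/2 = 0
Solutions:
 v(a) = C1 + C2*a


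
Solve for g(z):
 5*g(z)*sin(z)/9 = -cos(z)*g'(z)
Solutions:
 g(z) = C1*cos(z)^(5/9)


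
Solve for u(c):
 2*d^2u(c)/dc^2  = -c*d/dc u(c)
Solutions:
 u(c) = C1 + C2*erf(c/2)


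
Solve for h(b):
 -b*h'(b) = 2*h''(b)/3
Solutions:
 h(b) = C1 + C2*erf(sqrt(3)*b/2)


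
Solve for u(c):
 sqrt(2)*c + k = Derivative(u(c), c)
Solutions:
 u(c) = C1 + sqrt(2)*c^2/2 + c*k


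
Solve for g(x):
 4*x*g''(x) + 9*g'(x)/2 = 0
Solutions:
 g(x) = C1 + C2/x^(1/8)


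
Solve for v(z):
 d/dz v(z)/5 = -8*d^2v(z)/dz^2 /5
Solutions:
 v(z) = C1 + C2*exp(-z/8)


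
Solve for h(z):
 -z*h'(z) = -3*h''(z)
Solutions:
 h(z) = C1 + C2*erfi(sqrt(6)*z/6)


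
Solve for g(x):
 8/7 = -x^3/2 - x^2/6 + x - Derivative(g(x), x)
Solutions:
 g(x) = C1 - x^4/8 - x^3/18 + x^2/2 - 8*x/7


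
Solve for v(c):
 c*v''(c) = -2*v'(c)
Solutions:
 v(c) = C1 + C2/c


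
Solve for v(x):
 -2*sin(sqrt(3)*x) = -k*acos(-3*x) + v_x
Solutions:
 v(x) = C1 + k*(x*acos(-3*x) + sqrt(1 - 9*x^2)/3) + 2*sqrt(3)*cos(sqrt(3)*x)/3


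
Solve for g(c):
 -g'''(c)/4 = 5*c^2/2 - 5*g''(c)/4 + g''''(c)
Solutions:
 g(c) = C1 + C2*c + C3*exp(-5*c/4) + C4*exp(c) + c^4/6 + 2*c^3/15 + 42*c^2/25


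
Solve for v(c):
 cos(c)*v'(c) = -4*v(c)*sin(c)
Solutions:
 v(c) = C1*cos(c)^4


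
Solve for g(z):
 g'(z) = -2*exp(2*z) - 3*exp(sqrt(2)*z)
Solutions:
 g(z) = C1 - exp(2*z) - 3*sqrt(2)*exp(sqrt(2)*z)/2


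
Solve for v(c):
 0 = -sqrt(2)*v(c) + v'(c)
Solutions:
 v(c) = C1*exp(sqrt(2)*c)


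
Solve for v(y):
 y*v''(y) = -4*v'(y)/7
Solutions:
 v(y) = C1 + C2*y^(3/7)


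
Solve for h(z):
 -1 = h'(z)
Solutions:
 h(z) = C1 - z


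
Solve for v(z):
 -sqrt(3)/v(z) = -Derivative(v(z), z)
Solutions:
 v(z) = -sqrt(C1 + 2*sqrt(3)*z)
 v(z) = sqrt(C1 + 2*sqrt(3)*z)


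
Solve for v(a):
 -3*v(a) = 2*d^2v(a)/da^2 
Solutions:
 v(a) = C1*sin(sqrt(6)*a/2) + C2*cos(sqrt(6)*a/2)


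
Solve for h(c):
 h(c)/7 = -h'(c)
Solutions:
 h(c) = C1*exp(-c/7)


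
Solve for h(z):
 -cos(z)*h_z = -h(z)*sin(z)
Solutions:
 h(z) = C1/cos(z)


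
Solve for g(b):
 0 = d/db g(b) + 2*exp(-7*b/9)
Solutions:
 g(b) = C1 + 18*exp(-7*b/9)/7


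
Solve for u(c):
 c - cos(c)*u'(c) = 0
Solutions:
 u(c) = C1 + Integral(c/cos(c), c)


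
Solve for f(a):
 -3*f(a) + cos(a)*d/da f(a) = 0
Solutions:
 f(a) = C1*(sin(a) + 1)^(3/2)/(sin(a) - 1)^(3/2)


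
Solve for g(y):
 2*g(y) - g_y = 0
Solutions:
 g(y) = C1*exp(2*y)


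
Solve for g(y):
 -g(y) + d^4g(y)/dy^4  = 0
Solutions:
 g(y) = C1*exp(-y) + C2*exp(y) + C3*sin(y) + C4*cos(y)


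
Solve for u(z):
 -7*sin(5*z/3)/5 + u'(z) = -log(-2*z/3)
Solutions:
 u(z) = C1 - z*log(-z) - z*log(2) + z + z*log(3) - 21*cos(5*z/3)/25


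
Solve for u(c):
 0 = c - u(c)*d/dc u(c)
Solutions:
 u(c) = -sqrt(C1 + c^2)
 u(c) = sqrt(C1 + c^2)


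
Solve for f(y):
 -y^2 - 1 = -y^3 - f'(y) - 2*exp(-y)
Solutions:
 f(y) = C1 - y^4/4 + y^3/3 + y + 2*exp(-y)


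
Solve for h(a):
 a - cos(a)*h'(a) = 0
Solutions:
 h(a) = C1 + Integral(a/cos(a), a)


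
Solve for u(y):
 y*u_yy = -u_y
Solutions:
 u(y) = C1 + C2*log(y)


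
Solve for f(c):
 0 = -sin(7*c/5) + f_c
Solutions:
 f(c) = C1 - 5*cos(7*c/5)/7


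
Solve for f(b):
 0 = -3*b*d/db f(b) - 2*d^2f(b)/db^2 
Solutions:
 f(b) = C1 + C2*erf(sqrt(3)*b/2)


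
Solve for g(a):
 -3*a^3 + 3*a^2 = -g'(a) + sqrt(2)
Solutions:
 g(a) = C1 + 3*a^4/4 - a^3 + sqrt(2)*a


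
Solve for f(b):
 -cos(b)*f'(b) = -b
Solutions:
 f(b) = C1 + Integral(b/cos(b), b)


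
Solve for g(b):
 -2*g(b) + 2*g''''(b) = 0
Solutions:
 g(b) = C1*exp(-b) + C2*exp(b) + C3*sin(b) + C4*cos(b)


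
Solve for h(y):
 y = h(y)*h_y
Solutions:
 h(y) = -sqrt(C1 + y^2)
 h(y) = sqrt(C1 + y^2)


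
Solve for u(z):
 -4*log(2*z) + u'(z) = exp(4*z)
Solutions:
 u(z) = C1 + 4*z*log(z) + 4*z*(-1 + log(2)) + exp(4*z)/4


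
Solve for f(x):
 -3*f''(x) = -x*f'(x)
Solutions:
 f(x) = C1 + C2*erfi(sqrt(6)*x/6)


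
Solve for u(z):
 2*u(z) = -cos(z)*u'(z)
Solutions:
 u(z) = C1*(sin(z) - 1)/(sin(z) + 1)


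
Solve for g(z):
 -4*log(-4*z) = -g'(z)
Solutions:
 g(z) = C1 + 4*z*log(-z) + 4*z*(-1 + 2*log(2))


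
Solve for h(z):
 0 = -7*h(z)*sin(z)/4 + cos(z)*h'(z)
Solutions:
 h(z) = C1/cos(z)^(7/4)


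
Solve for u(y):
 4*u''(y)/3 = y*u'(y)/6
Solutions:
 u(y) = C1 + C2*erfi(y/4)


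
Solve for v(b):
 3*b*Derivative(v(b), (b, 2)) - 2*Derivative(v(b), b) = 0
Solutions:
 v(b) = C1 + C2*b^(5/3)


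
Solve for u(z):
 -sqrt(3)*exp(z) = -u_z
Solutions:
 u(z) = C1 + sqrt(3)*exp(z)


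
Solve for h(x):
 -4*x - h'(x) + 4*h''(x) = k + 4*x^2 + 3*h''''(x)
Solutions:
 h(x) = C1 + C2*exp(x) + C3*exp(x*(-3 + sqrt(21))/6) + C4*exp(-x*(3 + sqrt(21))/6) - k*x - 4*x^3/3 - 18*x^2 - 144*x


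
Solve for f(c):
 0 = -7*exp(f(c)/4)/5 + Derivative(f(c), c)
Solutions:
 f(c) = 4*log(-1/(C1 + 7*c)) + 4*log(20)


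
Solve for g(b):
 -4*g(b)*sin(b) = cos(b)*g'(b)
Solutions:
 g(b) = C1*cos(b)^4


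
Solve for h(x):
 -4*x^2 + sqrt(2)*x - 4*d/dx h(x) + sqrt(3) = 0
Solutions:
 h(x) = C1 - x^3/3 + sqrt(2)*x^2/8 + sqrt(3)*x/4


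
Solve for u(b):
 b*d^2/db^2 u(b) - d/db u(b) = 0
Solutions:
 u(b) = C1 + C2*b^2


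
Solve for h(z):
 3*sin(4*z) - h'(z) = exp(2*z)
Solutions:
 h(z) = C1 - exp(2*z)/2 - 3*cos(4*z)/4


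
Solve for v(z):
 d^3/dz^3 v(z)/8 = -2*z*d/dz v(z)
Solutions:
 v(z) = C1 + Integral(C2*airyai(-2*2^(1/3)*z) + C3*airybi(-2*2^(1/3)*z), z)


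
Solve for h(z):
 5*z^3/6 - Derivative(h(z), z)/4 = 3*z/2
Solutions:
 h(z) = C1 + 5*z^4/6 - 3*z^2


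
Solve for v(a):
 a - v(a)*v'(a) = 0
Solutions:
 v(a) = -sqrt(C1 + a^2)
 v(a) = sqrt(C1 + a^2)


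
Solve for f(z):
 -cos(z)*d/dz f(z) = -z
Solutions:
 f(z) = C1 + Integral(z/cos(z), z)


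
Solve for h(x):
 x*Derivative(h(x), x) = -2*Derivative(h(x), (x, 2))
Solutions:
 h(x) = C1 + C2*erf(x/2)


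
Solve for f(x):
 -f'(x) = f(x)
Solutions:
 f(x) = C1*exp(-x)


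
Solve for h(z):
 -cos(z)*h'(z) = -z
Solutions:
 h(z) = C1 + Integral(z/cos(z), z)


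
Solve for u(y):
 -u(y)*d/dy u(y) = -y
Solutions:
 u(y) = -sqrt(C1 + y^2)
 u(y) = sqrt(C1 + y^2)


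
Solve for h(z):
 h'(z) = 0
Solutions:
 h(z) = C1


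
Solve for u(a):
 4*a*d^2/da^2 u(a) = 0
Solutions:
 u(a) = C1 + C2*a


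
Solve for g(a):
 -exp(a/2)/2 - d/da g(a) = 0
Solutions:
 g(a) = C1 - sqrt(exp(a))


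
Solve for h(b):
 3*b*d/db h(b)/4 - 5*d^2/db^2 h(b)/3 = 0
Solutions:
 h(b) = C1 + C2*erfi(3*sqrt(10)*b/20)


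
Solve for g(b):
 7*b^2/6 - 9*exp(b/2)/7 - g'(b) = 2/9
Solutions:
 g(b) = C1 + 7*b^3/18 - 2*b/9 - 18*exp(b/2)/7


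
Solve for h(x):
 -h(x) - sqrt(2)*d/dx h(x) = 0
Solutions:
 h(x) = C1*exp(-sqrt(2)*x/2)


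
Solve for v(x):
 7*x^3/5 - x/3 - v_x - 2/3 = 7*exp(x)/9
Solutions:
 v(x) = C1 + 7*x^4/20 - x^2/6 - 2*x/3 - 7*exp(x)/9


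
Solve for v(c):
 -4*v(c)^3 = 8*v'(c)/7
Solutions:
 v(c) = -sqrt(-1/(C1 - 7*c))
 v(c) = sqrt(-1/(C1 - 7*c))


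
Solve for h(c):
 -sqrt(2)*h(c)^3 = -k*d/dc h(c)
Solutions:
 h(c) = -sqrt(2)*sqrt(-k/(C1*k + sqrt(2)*c))/2
 h(c) = sqrt(2)*sqrt(-k/(C1*k + sqrt(2)*c))/2


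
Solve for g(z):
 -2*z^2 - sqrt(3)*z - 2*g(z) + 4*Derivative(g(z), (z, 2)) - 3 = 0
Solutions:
 g(z) = C1*exp(-sqrt(2)*z/2) + C2*exp(sqrt(2)*z/2) - z^2 - sqrt(3)*z/2 - 11/2


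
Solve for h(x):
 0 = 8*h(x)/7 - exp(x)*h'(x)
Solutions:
 h(x) = C1*exp(-8*exp(-x)/7)


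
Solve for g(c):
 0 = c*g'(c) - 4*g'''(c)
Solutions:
 g(c) = C1 + Integral(C2*airyai(2^(1/3)*c/2) + C3*airybi(2^(1/3)*c/2), c)


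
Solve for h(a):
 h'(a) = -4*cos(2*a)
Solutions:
 h(a) = C1 - 2*sin(2*a)


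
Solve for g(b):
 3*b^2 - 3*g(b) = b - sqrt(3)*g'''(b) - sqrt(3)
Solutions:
 g(b) = C3*exp(3^(1/6)*b) + b^2 - b/3 + (C1*sin(3^(2/3)*b/2) + C2*cos(3^(2/3)*b/2))*exp(-3^(1/6)*b/2) + sqrt(3)/3


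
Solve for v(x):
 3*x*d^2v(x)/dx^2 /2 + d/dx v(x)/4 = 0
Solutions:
 v(x) = C1 + C2*x^(5/6)


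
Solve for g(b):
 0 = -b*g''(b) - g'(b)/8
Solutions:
 g(b) = C1 + C2*b^(7/8)
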